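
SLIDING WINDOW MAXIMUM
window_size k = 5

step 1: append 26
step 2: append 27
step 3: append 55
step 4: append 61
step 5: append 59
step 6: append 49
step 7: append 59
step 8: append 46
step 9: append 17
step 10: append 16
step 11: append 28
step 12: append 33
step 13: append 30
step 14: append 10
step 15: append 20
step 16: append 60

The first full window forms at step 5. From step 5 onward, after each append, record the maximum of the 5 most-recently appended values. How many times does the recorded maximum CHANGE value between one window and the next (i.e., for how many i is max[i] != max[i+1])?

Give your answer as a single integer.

step 1: append 26 -> window=[26] (not full yet)
step 2: append 27 -> window=[26, 27] (not full yet)
step 3: append 55 -> window=[26, 27, 55] (not full yet)
step 4: append 61 -> window=[26, 27, 55, 61] (not full yet)
step 5: append 59 -> window=[26, 27, 55, 61, 59] -> max=61
step 6: append 49 -> window=[27, 55, 61, 59, 49] -> max=61
step 7: append 59 -> window=[55, 61, 59, 49, 59] -> max=61
step 8: append 46 -> window=[61, 59, 49, 59, 46] -> max=61
step 9: append 17 -> window=[59, 49, 59, 46, 17] -> max=59
step 10: append 16 -> window=[49, 59, 46, 17, 16] -> max=59
step 11: append 28 -> window=[59, 46, 17, 16, 28] -> max=59
step 12: append 33 -> window=[46, 17, 16, 28, 33] -> max=46
step 13: append 30 -> window=[17, 16, 28, 33, 30] -> max=33
step 14: append 10 -> window=[16, 28, 33, 30, 10] -> max=33
step 15: append 20 -> window=[28, 33, 30, 10, 20] -> max=33
step 16: append 60 -> window=[33, 30, 10, 20, 60] -> max=60
Recorded maximums: 61 61 61 61 59 59 59 46 33 33 33 60
Changes between consecutive maximums: 4

Answer: 4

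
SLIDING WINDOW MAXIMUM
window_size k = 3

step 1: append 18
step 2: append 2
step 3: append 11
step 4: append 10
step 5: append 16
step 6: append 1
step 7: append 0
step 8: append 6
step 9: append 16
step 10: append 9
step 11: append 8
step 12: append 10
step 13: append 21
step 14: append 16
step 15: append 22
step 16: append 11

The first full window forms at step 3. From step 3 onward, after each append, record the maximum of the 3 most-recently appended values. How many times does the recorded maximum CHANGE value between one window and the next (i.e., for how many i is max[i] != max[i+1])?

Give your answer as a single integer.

Answer: 7

Derivation:
step 1: append 18 -> window=[18] (not full yet)
step 2: append 2 -> window=[18, 2] (not full yet)
step 3: append 11 -> window=[18, 2, 11] -> max=18
step 4: append 10 -> window=[2, 11, 10] -> max=11
step 5: append 16 -> window=[11, 10, 16] -> max=16
step 6: append 1 -> window=[10, 16, 1] -> max=16
step 7: append 0 -> window=[16, 1, 0] -> max=16
step 8: append 6 -> window=[1, 0, 6] -> max=6
step 9: append 16 -> window=[0, 6, 16] -> max=16
step 10: append 9 -> window=[6, 16, 9] -> max=16
step 11: append 8 -> window=[16, 9, 8] -> max=16
step 12: append 10 -> window=[9, 8, 10] -> max=10
step 13: append 21 -> window=[8, 10, 21] -> max=21
step 14: append 16 -> window=[10, 21, 16] -> max=21
step 15: append 22 -> window=[21, 16, 22] -> max=22
step 16: append 11 -> window=[16, 22, 11] -> max=22
Recorded maximums: 18 11 16 16 16 6 16 16 16 10 21 21 22 22
Changes between consecutive maximums: 7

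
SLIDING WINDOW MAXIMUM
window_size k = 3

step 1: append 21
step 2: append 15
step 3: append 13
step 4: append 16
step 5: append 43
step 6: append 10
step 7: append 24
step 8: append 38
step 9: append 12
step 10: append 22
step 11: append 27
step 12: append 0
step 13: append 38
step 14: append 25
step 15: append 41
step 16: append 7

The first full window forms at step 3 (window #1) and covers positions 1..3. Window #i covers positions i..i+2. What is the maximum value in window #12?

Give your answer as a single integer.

Answer: 38

Derivation:
step 1: append 21 -> window=[21] (not full yet)
step 2: append 15 -> window=[21, 15] (not full yet)
step 3: append 13 -> window=[21, 15, 13] -> max=21
step 4: append 16 -> window=[15, 13, 16] -> max=16
step 5: append 43 -> window=[13, 16, 43] -> max=43
step 6: append 10 -> window=[16, 43, 10] -> max=43
step 7: append 24 -> window=[43, 10, 24] -> max=43
step 8: append 38 -> window=[10, 24, 38] -> max=38
step 9: append 12 -> window=[24, 38, 12] -> max=38
step 10: append 22 -> window=[38, 12, 22] -> max=38
step 11: append 27 -> window=[12, 22, 27] -> max=27
step 12: append 0 -> window=[22, 27, 0] -> max=27
step 13: append 38 -> window=[27, 0, 38] -> max=38
step 14: append 25 -> window=[0, 38, 25] -> max=38
Window #12 max = 38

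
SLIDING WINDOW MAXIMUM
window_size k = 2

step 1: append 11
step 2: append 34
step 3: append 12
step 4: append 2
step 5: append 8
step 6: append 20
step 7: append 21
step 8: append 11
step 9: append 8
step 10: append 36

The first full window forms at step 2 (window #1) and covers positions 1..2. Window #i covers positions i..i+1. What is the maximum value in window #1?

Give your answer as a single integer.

step 1: append 11 -> window=[11] (not full yet)
step 2: append 34 -> window=[11, 34] -> max=34
Window #1 max = 34

Answer: 34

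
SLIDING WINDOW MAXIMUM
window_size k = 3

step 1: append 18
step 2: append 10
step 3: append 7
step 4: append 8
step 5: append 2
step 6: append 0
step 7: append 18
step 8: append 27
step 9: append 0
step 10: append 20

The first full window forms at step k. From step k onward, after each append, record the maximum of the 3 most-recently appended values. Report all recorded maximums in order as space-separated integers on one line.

Answer: 18 10 8 8 18 27 27 27

Derivation:
step 1: append 18 -> window=[18] (not full yet)
step 2: append 10 -> window=[18, 10] (not full yet)
step 3: append 7 -> window=[18, 10, 7] -> max=18
step 4: append 8 -> window=[10, 7, 8] -> max=10
step 5: append 2 -> window=[7, 8, 2] -> max=8
step 6: append 0 -> window=[8, 2, 0] -> max=8
step 7: append 18 -> window=[2, 0, 18] -> max=18
step 8: append 27 -> window=[0, 18, 27] -> max=27
step 9: append 0 -> window=[18, 27, 0] -> max=27
step 10: append 20 -> window=[27, 0, 20] -> max=27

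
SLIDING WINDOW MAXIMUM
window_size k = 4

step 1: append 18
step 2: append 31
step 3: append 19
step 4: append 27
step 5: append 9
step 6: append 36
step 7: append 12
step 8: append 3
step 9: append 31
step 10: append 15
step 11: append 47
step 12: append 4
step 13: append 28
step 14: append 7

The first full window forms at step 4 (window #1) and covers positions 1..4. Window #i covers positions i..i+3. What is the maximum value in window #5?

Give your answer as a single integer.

Answer: 36

Derivation:
step 1: append 18 -> window=[18] (not full yet)
step 2: append 31 -> window=[18, 31] (not full yet)
step 3: append 19 -> window=[18, 31, 19] (not full yet)
step 4: append 27 -> window=[18, 31, 19, 27] -> max=31
step 5: append 9 -> window=[31, 19, 27, 9] -> max=31
step 6: append 36 -> window=[19, 27, 9, 36] -> max=36
step 7: append 12 -> window=[27, 9, 36, 12] -> max=36
step 8: append 3 -> window=[9, 36, 12, 3] -> max=36
Window #5 max = 36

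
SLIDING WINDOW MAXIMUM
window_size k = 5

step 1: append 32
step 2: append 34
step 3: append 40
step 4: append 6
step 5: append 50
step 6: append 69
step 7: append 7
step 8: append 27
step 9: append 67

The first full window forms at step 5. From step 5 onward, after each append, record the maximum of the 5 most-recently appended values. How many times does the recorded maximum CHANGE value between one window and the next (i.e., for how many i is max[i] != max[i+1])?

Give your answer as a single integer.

Answer: 1

Derivation:
step 1: append 32 -> window=[32] (not full yet)
step 2: append 34 -> window=[32, 34] (not full yet)
step 3: append 40 -> window=[32, 34, 40] (not full yet)
step 4: append 6 -> window=[32, 34, 40, 6] (not full yet)
step 5: append 50 -> window=[32, 34, 40, 6, 50] -> max=50
step 6: append 69 -> window=[34, 40, 6, 50, 69] -> max=69
step 7: append 7 -> window=[40, 6, 50, 69, 7] -> max=69
step 8: append 27 -> window=[6, 50, 69, 7, 27] -> max=69
step 9: append 67 -> window=[50, 69, 7, 27, 67] -> max=69
Recorded maximums: 50 69 69 69 69
Changes between consecutive maximums: 1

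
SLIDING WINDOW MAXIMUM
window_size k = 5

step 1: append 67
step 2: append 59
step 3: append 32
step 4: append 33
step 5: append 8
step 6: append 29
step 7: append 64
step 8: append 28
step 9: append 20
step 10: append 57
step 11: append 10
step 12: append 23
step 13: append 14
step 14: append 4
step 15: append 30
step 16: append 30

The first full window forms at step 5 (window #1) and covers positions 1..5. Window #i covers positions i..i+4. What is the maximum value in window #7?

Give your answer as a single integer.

Answer: 64

Derivation:
step 1: append 67 -> window=[67] (not full yet)
step 2: append 59 -> window=[67, 59] (not full yet)
step 3: append 32 -> window=[67, 59, 32] (not full yet)
step 4: append 33 -> window=[67, 59, 32, 33] (not full yet)
step 5: append 8 -> window=[67, 59, 32, 33, 8] -> max=67
step 6: append 29 -> window=[59, 32, 33, 8, 29] -> max=59
step 7: append 64 -> window=[32, 33, 8, 29, 64] -> max=64
step 8: append 28 -> window=[33, 8, 29, 64, 28] -> max=64
step 9: append 20 -> window=[8, 29, 64, 28, 20] -> max=64
step 10: append 57 -> window=[29, 64, 28, 20, 57] -> max=64
step 11: append 10 -> window=[64, 28, 20, 57, 10] -> max=64
Window #7 max = 64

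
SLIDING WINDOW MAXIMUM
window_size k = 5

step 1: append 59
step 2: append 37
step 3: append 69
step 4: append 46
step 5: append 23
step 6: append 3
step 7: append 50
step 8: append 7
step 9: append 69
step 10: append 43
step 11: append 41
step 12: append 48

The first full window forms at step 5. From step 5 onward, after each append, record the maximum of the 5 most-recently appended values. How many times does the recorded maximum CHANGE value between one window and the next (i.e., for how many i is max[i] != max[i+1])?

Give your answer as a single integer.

step 1: append 59 -> window=[59] (not full yet)
step 2: append 37 -> window=[59, 37] (not full yet)
step 3: append 69 -> window=[59, 37, 69] (not full yet)
step 4: append 46 -> window=[59, 37, 69, 46] (not full yet)
step 5: append 23 -> window=[59, 37, 69, 46, 23] -> max=69
step 6: append 3 -> window=[37, 69, 46, 23, 3] -> max=69
step 7: append 50 -> window=[69, 46, 23, 3, 50] -> max=69
step 8: append 7 -> window=[46, 23, 3, 50, 7] -> max=50
step 9: append 69 -> window=[23, 3, 50, 7, 69] -> max=69
step 10: append 43 -> window=[3, 50, 7, 69, 43] -> max=69
step 11: append 41 -> window=[50, 7, 69, 43, 41] -> max=69
step 12: append 48 -> window=[7, 69, 43, 41, 48] -> max=69
Recorded maximums: 69 69 69 50 69 69 69 69
Changes between consecutive maximums: 2

Answer: 2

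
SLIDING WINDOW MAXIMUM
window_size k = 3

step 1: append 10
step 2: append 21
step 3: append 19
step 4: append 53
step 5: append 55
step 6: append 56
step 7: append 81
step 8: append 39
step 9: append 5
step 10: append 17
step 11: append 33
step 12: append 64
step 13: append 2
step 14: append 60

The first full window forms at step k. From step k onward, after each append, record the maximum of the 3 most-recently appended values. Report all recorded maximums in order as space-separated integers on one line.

step 1: append 10 -> window=[10] (not full yet)
step 2: append 21 -> window=[10, 21] (not full yet)
step 3: append 19 -> window=[10, 21, 19] -> max=21
step 4: append 53 -> window=[21, 19, 53] -> max=53
step 5: append 55 -> window=[19, 53, 55] -> max=55
step 6: append 56 -> window=[53, 55, 56] -> max=56
step 7: append 81 -> window=[55, 56, 81] -> max=81
step 8: append 39 -> window=[56, 81, 39] -> max=81
step 9: append 5 -> window=[81, 39, 5] -> max=81
step 10: append 17 -> window=[39, 5, 17] -> max=39
step 11: append 33 -> window=[5, 17, 33] -> max=33
step 12: append 64 -> window=[17, 33, 64] -> max=64
step 13: append 2 -> window=[33, 64, 2] -> max=64
step 14: append 60 -> window=[64, 2, 60] -> max=64

Answer: 21 53 55 56 81 81 81 39 33 64 64 64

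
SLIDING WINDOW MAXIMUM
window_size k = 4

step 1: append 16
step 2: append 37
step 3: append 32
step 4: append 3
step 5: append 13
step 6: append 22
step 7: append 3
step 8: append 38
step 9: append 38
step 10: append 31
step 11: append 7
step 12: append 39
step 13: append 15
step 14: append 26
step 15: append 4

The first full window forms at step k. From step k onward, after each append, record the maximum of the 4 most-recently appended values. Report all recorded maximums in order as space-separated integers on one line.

step 1: append 16 -> window=[16] (not full yet)
step 2: append 37 -> window=[16, 37] (not full yet)
step 3: append 32 -> window=[16, 37, 32] (not full yet)
step 4: append 3 -> window=[16, 37, 32, 3] -> max=37
step 5: append 13 -> window=[37, 32, 3, 13] -> max=37
step 6: append 22 -> window=[32, 3, 13, 22] -> max=32
step 7: append 3 -> window=[3, 13, 22, 3] -> max=22
step 8: append 38 -> window=[13, 22, 3, 38] -> max=38
step 9: append 38 -> window=[22, 3, 38, 38] -> max=38
step 10: append 31 -> window=[3, 38, 38, 31] -> max=38
step 11: append 7 -> window=[38, 38, 31, 7] -> max=38
step 12: append 39 -> window=[38, 31, 7, 39] -> max=39
step 13: append 15 -> window=[31, 7, 39, 15] -> max=39
step 14: append 26 -> window=[7, 39, 15, 26] -> max=39
step 15: append 4 -> window=[39, 15, 26, 4] -> max=39

Answer: 37 37 32 22 38 38 38 38 39 39 39 39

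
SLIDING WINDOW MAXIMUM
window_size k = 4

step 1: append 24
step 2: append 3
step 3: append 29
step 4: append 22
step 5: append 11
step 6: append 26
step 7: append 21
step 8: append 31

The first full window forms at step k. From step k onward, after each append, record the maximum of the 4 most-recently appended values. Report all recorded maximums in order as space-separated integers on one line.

step 1: append 24 -> window=[24] (not full yet)
step 2: append 3 -> window=[24, 3] (not full yet)
step 3: append 29 -> window=[24, 3, 29] (not full yet)
step 4: append 22 -> window=[24, 3, 29, 22] -> max=29
step 5: append 11 -> window=[3, 29, 22, 11] -> max=29
step 6: append 26 -> window=[29, 22, 11, 26] -> max=29
step 7: append 21 -> window=[22, 11, 26, 21] -> max=26
step 8: append 31 -> window=[11, 26, 21, 31] -> max=31

Answer: 29 29 29 26 31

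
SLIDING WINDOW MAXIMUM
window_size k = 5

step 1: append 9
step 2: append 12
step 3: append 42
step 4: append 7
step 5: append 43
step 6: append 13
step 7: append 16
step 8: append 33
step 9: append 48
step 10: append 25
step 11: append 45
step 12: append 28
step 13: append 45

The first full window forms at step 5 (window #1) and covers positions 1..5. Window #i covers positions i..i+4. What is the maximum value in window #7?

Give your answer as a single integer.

step 1: append 9 -> window=[9] (not full yet)
step 2: append 12 -> window=[9, 12] (not full yet)
step 3: append 42 -> window=[9, 12, 42] (not full yet)
step 4: append 7 -> window=[9, 12, 42, 7] (not full yet)
step 5: append 43 -> window=[9, 12, 42, 7, 43] -> max=43
step 6: append 13 -> window=[12, 42, 7, 43, 13] -> max=43
step 7: append 16 -> window=[42, 7, 43, 13, 16] -> max=43
step 8: append 33 -> window=[7, 43, 13, 16, 33] -> max=43
step 9: append 48 -> window=[43, 13, 16, 33, 48] -> max=48
step 10: append 25 -> window=[13, 16, 33, 48, 25] -> max=48
step 11: append 45 -> window=[16, 33, 48, 25, 45] -> max=48
Window #7 max = 48

Answer: 48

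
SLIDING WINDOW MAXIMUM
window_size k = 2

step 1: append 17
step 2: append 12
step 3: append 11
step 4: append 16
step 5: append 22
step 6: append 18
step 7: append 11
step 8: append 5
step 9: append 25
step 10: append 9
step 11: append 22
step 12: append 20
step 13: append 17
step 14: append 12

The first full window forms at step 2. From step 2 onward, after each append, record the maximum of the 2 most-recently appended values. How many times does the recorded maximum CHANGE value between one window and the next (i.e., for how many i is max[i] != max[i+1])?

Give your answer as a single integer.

step 1: append 17 -> window=[17] (not full yet)
step 2: append 12 -> window=[17, 12] -> max=17
step 3: append 11 -> window=[12, 11] -> max=12
step 4: append 16 -> window=[11, 16] -> max=16
step 5: append 22 -> window=[16, 22] -> max=22
step 6: append 18 -> window=[22, 18] -> max=22
step 7: append 11 -> window=[18, 11] -> max=18
step 8: append 5 -> window=[11, 5] -> max=11
step 9: append 25 -> window=[5, 25] -> max=25
step 10: append 9 -> window=[25, 9] -> max=25
step 11: append 22 -> window=[9, 22] -> max=22
step 12: append 20 -> window=[22, 20] -> max=22
step 13: append 17 -> window=[20, 17] -> max=20
step 14: append 12 -> window=[17, 12] -> max=17
Recorded maximums: 17 12 16 22 22 18 11 25 25 22 22 20 17
Changes between consecutive maximums: 9

Answer: 9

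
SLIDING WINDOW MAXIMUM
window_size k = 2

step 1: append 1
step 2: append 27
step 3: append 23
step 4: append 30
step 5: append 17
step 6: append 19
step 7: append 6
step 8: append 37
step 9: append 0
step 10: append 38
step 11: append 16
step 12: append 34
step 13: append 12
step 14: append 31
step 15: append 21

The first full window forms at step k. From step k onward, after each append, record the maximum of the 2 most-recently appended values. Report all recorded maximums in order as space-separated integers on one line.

step 1: append 1 -> window=[1] (not full yet)
step 2: append 27 -> window=[1, 27] -> max=27
step 3: append 23 -> window=[27, 23] -> max=27
step 4: append 30 -> window=[23, 30] -> max=30
step 5: append 17 -> window=[30, 17] -> max=30
step 6: append 19 -> window=[17, 19] -> max=19
step 7: append 6 -> window=[19, 6] -> max=19
step 8: append 37 -> window=[6, 37] -> max=37
step 9: append 0 -> window=[37, 0] -> max=37
step 10: append 38 -> window=[0, 38] -> max=38
step 11: append 16 -> window=[38, 16] -> max=38
step 12: append 34 -> window=[16, 34] -> max=34
step 13: append 12 -> window=[34, 12] -> max=34
step 14: append 31 -> window=[12, 31] -> max=31
step 15: append 21 -> window=[31, 21] -> max=31

Answer: 27 27 30 30 19 19 37 37 38 38 34 34 31 31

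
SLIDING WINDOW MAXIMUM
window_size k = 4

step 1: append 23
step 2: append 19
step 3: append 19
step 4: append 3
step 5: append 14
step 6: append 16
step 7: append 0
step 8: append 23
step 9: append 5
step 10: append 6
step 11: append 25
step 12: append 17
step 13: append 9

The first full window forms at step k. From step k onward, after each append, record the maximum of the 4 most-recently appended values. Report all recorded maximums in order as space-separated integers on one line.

step 1: append 23 -> window=[23] (not full yet)
step 2: append 19 -> window=[23, 19] (not full yet)
step 3: append 19 -> window=[23, 19, 19] (not full yet)
step 4: append 3 -> window=[23, 19, 19, 3] -> max=23
step 5: append 14 -> window=[19, 19, 3, 14] -> max=19
step 6: append 16 -> window=[19, 3, 14, 16] -> max=19
step 7: append 0 -> window=[3, 14, 16, 0] -> max=16
step 8: append 23 -> window=[14, 16, 0, 23] -> max=23
step 9: append 5 -> window=[16, 0, 23, 5] -> max=23
step 10: append 6 -> window=[0, 23, 5, 6] -> max=23
step 11: append 25 -> window=[23, 5, 6, 25] -> max=25
step 12: append 17 -> window=[5, 6, 25, 17] -> max=25
step 13: append 9 -> window=[6, 25, 17, 9] -> max=25

Answer: 23 19 19 16 23 23 23 25 25 25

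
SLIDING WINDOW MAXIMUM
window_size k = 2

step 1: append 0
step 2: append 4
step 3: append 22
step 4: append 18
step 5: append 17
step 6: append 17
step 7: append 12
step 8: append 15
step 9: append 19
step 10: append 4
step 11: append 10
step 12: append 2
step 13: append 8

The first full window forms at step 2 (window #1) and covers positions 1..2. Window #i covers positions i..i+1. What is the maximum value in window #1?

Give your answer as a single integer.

Answer: 4

Derivation:
step 1: append 0 -> window=[0] (not full yet)
step 2: append 4 -> window=[0, 4] -> max=4
Window #1 max = 4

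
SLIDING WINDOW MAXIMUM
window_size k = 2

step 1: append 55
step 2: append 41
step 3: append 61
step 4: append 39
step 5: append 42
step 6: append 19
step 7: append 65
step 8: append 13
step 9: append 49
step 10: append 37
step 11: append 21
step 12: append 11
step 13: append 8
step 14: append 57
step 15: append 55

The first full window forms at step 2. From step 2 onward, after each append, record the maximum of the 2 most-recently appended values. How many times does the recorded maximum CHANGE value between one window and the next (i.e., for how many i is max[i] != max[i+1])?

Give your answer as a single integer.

step 1: append 55 -> window=[55] (not full yet)
step 2: append 41 -> window=[55, 41] -> max=55
step 3: append 61 -> window=[41, 61] -> max=61
step 4: append 39 -> window=[61, 39] -> max=61
step 5: append 42 -> window=[39, 42] -> max=42
step 6: append 19 -> window=[42, 19] -> max=42
step 7: append 65 -> window=[19, 65] -> max=65
step 8: append 13 -> window=[65, 13] -> max=65
step 9: append 49 -> window=[13, 49] -> max=49
step 10: append 37 -> window=[49, 37] -> max=49
step 11: append 21 -> window=[37, 21] -> max=37
step 12: append 11 -> window=[21, 11] -> max=21
step 13: append 8 -> window=[11, 8] -> max=11
step 14: append 57 -> window=[8, 57] -> max=57
step 15: append 55 -> window=[57, 55] -> max=57
Recorded maximums: 55 61 61 42 42 65 65 49 49 37 21 11 57 57
Changes between consecutive maximums: 8

Answer: 8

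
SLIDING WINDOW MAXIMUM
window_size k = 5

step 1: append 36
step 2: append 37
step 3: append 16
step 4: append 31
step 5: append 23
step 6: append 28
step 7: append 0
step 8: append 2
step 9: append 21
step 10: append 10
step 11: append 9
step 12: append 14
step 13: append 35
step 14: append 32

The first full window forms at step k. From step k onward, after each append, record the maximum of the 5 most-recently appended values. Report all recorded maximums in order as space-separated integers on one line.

step 1: append 36 -> window=[36] (not full yet)
step 2: append 37 -> window=[36, 37] (not full yet)
step 3: append 16 -> window=[36, 37, 16] (not full yet)
step 4: append 31 -> window=[36, 37, 16, 31] (not full yet)
step 5: append 23 -> window=[36, 37, 16, 31, 23] -> max=37
step 6: append 28 -> window=[37, 16, 31, 23, 28] -> max=37
step 7: append 0 -> window=[16, 31, 23, 28, 0] -> max=31
step 8: append 2 -> window=[31, 23, 28, 0, 2] -> max=31
step 9: append 21 -> window=[23, 28, 0, 2, 21] -> max=28
step 10: append 10 -> window=[28, 0, 2, 21, 10] -> max=28
step 11: append 9 -> window=[0, 2, 21, 10, 9] -> max=21
step 12: append 14 -> window=[2, 21, 10, 9, 14] -> max=21
step 13: append 35 -> window=[21, 10, 9, 14, 35] -> max=35
step 14: append 32 -> window=[10, 9, 14, 35, 32] -> max=35

Answer: 37 37 31 31 28 28 21 21 35 35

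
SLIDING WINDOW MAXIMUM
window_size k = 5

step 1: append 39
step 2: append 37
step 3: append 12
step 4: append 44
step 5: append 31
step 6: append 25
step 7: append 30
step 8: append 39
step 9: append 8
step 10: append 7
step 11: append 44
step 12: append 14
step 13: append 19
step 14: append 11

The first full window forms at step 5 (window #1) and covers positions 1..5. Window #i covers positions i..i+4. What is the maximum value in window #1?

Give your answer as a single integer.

step 1: append 39 -> window=[39] (not full yet)
step 2: append 37 -> window=[39, 37] (not full yet)
step 3: append 12 -> window=[39, 37, 12] (not full yet)
step 4: append 44 -> window=[39, 37, 12, 44] (not full yet)
step 5: append 31 -> window=[39, 37, 12, 44, 31] -> max=44
Window #1 max = 44

Answer: 44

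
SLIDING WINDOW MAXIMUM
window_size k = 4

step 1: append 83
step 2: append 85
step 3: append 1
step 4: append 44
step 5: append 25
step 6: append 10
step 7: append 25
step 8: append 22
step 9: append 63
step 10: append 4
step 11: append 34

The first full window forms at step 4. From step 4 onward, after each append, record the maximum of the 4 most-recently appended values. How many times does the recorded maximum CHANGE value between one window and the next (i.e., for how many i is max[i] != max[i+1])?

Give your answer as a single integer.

step 1: append 83 -> window=[83] (not full yet)
step 2: append 85 -> window=[83, 85] (not full yet)
step 3: append 1 -> window=[83, 85, 1] (not full yet)
step 4: append 44 -> window=[83, 85, 1, 44] -> max=85
step 5: append 25 -> window=[85, 1, 44, 25] -> max=85
step 6: append 10 -> window=[1, 44, 25, 10] -> max=44
step 7: append 25 -> window=[44, 25, 10, 25] -> max=44
step 8: append 22 -> window=[25, 10, 25, 22] -> max=25
step 9: append 63 -> window=[10, 25, 22, 63] -> max=63
step 10: append 4 -> window=[25, 22, 63, 4] -> max=63
step 11: append 34 -> window=[22, 63, 4, 34] -> max=63
Recorded maximums: 85 85 44 44 25 63 63 63
Changes between consecutive maximums: 3

Answer: 3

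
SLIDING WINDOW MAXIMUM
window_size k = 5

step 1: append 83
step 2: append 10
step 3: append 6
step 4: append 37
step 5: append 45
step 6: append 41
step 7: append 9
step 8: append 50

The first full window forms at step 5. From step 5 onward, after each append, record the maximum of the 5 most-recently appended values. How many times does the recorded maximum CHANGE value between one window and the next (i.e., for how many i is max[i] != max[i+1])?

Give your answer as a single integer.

step 1: append 83 -> window=[83] (not full yet)
step 2: append 10 -> window=[83, 10] (not full yet)
step 3: append 6 -> window=[83, 10, 6] (not full yet)
step 4: append 37 -> window=[83, 10, 6, 37] (not full yet)
step 5: append 45 -> window=[83, 10, 6, 37, 45] -> max=83
step 6: append 41 -> window=[10, 6, 37, 45, 41] -> max=45
step 7: append 9 -> window=[6, 37, 45, 41, 9] -> max=45
step 8: append 50 -> window=[37, 45, 41, 9, 50] -> max=50
Recorded maximums: 83 45 45 50
Changes between consecutive maximums: 2

Answer: 2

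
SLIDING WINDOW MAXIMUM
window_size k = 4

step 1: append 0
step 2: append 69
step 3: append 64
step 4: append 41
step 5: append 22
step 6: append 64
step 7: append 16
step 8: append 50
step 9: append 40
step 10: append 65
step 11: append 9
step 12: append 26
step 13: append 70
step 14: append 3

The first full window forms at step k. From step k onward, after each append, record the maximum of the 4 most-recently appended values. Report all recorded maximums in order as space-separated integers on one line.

Answer: 69 69 64 64 64 64 65 65 65 70 70

Derivation:
step 1: append 0 -> window=[0] (not full yet)
step 2: append 69 -> window=[0, 69] (not full yet)
step 3: append 64 -> window=[0, 69, 64] (not full yet)
step 4: append 41 -> window=[0, 69, 64, 41] -> max=69
step 5: append 22 -> window=[69, 64, 41, 22] -> max=69
step 6: append 64 -> window=[64, 41, 22, 64] -> max=64
step 7: append 16 -> window=[41, 22, 64, 16] -> max=64
step 8: append 50 -> window=[22, 64, 16, 50] -> max=64
step 9: append 40 -> window=[64, 16, 50, 40] -> max=64
step 10: append 65 -> window=[16, 50, 40, 65] -> max=65
step 11: append 9 -> window=[50, 40, 65, 9] -> max=65
step 12: append 26 -> window=[40, 65, 9, 26] -> max=65
step 13: append 70 -> window=[65, 9, 26, 70] -> max=70
step 14: append 3 -> window=[9, 26, 70, 3] -> max=70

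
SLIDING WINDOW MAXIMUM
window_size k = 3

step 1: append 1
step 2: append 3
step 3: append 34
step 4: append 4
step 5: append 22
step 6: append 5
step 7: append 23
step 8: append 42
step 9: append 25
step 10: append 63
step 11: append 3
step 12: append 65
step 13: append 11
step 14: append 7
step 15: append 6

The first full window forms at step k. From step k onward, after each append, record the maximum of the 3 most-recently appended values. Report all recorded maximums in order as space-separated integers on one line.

Answer: 34 34 34 22 23 42 42 63 63 65 65 65 11

Derivation:
step 1: append 1 -> window=[1] (not full yet)
step 2: append 3 -> window=[1, 3] (not full yet)
step 3: append 34 -> window=[1, 3, 34] -> max=34
step 4: append 4 -> window=[3, 34, 4] -> max=34
step 5: append 22 -> window=[34, 4, 22] -> max=34
step 6: append 5 -> window=[4, 22, 5] -> max=22
step 7: append 23 -> window=[22, 5, 23] -> max=23
step 8: append 42 -> window=[5, 23, 42] -> max=42
step 9: append 25 -> window=[23, 42, 25] -> max=42
step 10: append 63 -> window=[42, 25, 63] -> max=63
step 11: append 3 -> window=[25, 63, 3] -> max=63
step 12: append 65 -> window=[63, 3, 65] -> max=65
step 13: append 11 -> window=[3, 65, 11] -> max=65
step 14: append 7 -> window=[65, 11, 7] -> max=65
step 15: append 6 -> window=[11, 7, 6] -> max=11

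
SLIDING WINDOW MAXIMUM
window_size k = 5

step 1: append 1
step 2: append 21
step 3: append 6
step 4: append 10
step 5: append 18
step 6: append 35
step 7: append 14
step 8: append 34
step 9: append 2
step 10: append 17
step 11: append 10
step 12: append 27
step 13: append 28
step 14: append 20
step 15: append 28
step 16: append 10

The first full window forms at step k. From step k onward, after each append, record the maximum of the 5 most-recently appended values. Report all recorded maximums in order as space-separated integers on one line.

Answer: 21 35 35 35 35 35 34 34 28 28 28 28

Derivation:
step 1: append 1 -> window=[1] (not full yet)
step 2: append 21 -> window=[1, 21] (not full yet)
step 3: append 6 -> window=[1, 21, 6] (not full yet)
step 4: append 10 -> window=[1, 21, 6, 10] (not full yet)
step 5: append 18 -> window=[1, 21, 6, 10, 18] -> max=21
step 6: append 35 -> window=[21, 6, 10, 18, 35] -> max=35
step 7: append 14 -> window=[6, 10, 18, 35, 14] -> max=35
step 8: append 34 -> window=[10, 18, 35, 14, 34] -> max=35
step 9: append 2 -> window=[18, 35, 14, 34, 2] -> max=35
step 10: append 17 -> window=[35, 14, 34, 2, 17] -> max=35
step 11: append 10 -> window=[14, 34, 2, 17, 10] -> max=34
step 12: append 27 -> window=[34, 2, 17, 10, 27] -> max=34
step 13: append 28 -> window=[2, 17, 10, 27, 28] -> max=28
step 14: append 20 -> window=[17, 10, 27, 28, 20] -> max=28
step 15: append 28 -> window=[10, 27, 28, 20, 28] -> max=28
step 16: append 10 -> window=[27, 28, 20, 28, 10] -> max=28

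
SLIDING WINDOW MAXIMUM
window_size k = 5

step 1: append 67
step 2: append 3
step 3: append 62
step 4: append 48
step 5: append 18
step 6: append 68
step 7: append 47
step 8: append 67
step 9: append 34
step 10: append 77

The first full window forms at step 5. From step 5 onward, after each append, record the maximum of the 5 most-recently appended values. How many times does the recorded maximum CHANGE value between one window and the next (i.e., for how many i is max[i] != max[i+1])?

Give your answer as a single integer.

step 1: append 67 -> window=[67] (not full yet)
step 2: append 3 -> window=[67, 3] (not full yet)
step 3: append 62 -> window=[67, 3, 62] (not full yet)
step 4: append 48 -> window=[67, 3, 62, 48] (not full yet)
step 5: append 18 -> window=[67, 3, 62, 48, 18] -> max=67
step 6: append 68 -> window=[3, 62, 48, 18, 68] -> max=68
step 7: append 47 -> window=[62, 48, 18, 68, 47] -> max=68
step 8: append 67 -> window=[48, 18, 68, 47, 67] -> max=68
step 9: append 34 -> window=[18, 68, 47, 67, 34] -> max=68
step 10: append 77 -> window=[68, 47, 67, 34, 77] -> max=77
Recorded maximums: 67 68 68 68 68 77
Changes between consecutive maximums: 2

Answer: 2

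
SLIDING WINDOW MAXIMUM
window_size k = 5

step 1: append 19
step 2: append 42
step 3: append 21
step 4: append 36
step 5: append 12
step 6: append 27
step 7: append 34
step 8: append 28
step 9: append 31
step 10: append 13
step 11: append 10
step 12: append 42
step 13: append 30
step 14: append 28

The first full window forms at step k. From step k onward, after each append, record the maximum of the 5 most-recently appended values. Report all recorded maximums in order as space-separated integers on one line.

step 1: append 19 -> window=[19] (not full yet)
step 2: append 42 -> window=[19, 42] (not full yet)
step 3: append 21 -> window=[19, 42, 21] (not full yet)
step 4: append 36 -> window=[19, 42, 21, 36] (not full yet)
step 5: append 12 -> window=[19, 42, 21, 36, 12] -> max=42
step 6: append 27 -> window=[42, 21, 36, 12, 27] -> max=42
step 7: append 34 -> window=[21, 36, 12, 27, 34] -> max=36
step 8: append 28 -> window=[36, 12, 27, 34, 28] -> max=36
step 9: append 31 -> window=[12, 27, 34, 28, 31] -> max=34
step 10: append 13 -> window=[27, 34, 28, 31, 13] -> max=34
step 11: append 10 -> window=[34, 28, 31, 13, 10] -> max=34
step 12: append 42 -> window=[28, 31, 13, 10, 42] -> max=42
step 13: append 30 -> window=[31, 13, 10, 42, 30] -> max=42
step 14: append 28 -> window=[13, 10, 42, 30, 28] -> max=42

Answer: 42 42 36 36 34 34 34 42 42 42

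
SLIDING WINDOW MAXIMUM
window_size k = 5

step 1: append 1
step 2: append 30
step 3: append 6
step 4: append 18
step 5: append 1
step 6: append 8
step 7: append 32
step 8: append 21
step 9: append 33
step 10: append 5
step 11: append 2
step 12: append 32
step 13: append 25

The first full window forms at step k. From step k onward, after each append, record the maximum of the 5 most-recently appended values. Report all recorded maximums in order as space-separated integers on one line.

Answer: 30 30 32 32 33 33 33 33 33

Derivation:
step 1: append 1 -> window=[1] (not full yet)
step 2: append 30 -> window=[1, 30] (not full yet)
step 3: append 6 -> window=[1, 30, 6] (not full yet)
step 4: append 18 -> window=[1, 30, 6, 18] (not full yet)
step 5: append 1 -> window=[1, 30, 6, 18, 1] -> max=30
step 6: append 8 -> window=[30, 6, 18, 1, 8] -> max=30
step 7: append 32 -> window=[6, 18, 1, 8, 32] -> max=32
step 8: append 21 -> window=[18, 1, 8, 32, 21] -> max=32
step 9: append 33 -> window=[1, 8, 32, 21, 33] -> max=33
step 10: append 5 -> window=[8, 32, 21, 33, 5] -> max=33
step 11: append 2 -> window=[32, 21, 33, 5, 2] -> max=33
step 12: append 32 -> window=[21, 33, 5, 2, 32] -> max=33
step 13: append 25 -> window=[33, 5, 2, 32, 25] -> max=33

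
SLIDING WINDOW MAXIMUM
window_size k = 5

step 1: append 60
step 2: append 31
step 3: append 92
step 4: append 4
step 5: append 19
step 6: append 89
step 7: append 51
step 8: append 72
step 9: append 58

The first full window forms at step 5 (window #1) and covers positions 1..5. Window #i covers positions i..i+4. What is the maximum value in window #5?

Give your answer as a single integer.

step 1: append 60 -> window=[60] (not full yet)
step 2: append 31 -> window=[60, 31] (not full yet)
step 3: append 92 -> window=[60, 31, 92] (not full yet)
step 4: append 4 -> window=[60, 31, 92, 4] (not full yet)
step 5: append 19 -> window=[60, 31, 92, 4, 19] -> max=92
step 6: append 89 -> window=[31, 92, 4, 19, 89] -> max=92
step 7: append 51 -> window=[92, 4, 19, 89, 51] -> max=92
step 8: append 72 -> window=[4, 19, 89, 51, 72] -> max=89
step 9: append 58 -> window=[19, 89, 51, 72, 58] -> max=89
Window #5 max = 89

Answer: 89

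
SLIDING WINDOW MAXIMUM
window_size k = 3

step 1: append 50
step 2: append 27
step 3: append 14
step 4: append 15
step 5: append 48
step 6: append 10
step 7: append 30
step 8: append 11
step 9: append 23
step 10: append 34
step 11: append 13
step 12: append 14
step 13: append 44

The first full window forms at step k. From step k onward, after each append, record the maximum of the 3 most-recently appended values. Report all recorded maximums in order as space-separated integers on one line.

Answer: 50 27 48 48 48 30 30 34 34 34 44

Derivation:
step 1: append 50 -> window=[50] (not full yet)
step 2: append 27 -> window=[50, 27] (not full yet)
step 3: append 14 -> window=[50, 27, 14] -> max=50
step 4: append 15 -> window=[27, 14, 15] -> max=27
step 5: append 48 -> window=[14, 15, 48] -> max=48
step 6: append 10 -> window=[15, 48, 10] -> max=48
step 7: append 30 -> window=[48, 10, 30] -> max=48
step 8: append 11 -> window=[10, 30, 11] -> max=30
step 9: append 23 -> window=[30, 11, 23] -> max=30
step 10: append 34 -> window=[11, 23, 34] -> max=34
step 11: append 13 -> window=[23, 34, 13] -> max=34
step 12: append 14 -> window=[34, 13, 14] -> max=34
step 13: append 44 -> window=[13, 14, 44] -> max=44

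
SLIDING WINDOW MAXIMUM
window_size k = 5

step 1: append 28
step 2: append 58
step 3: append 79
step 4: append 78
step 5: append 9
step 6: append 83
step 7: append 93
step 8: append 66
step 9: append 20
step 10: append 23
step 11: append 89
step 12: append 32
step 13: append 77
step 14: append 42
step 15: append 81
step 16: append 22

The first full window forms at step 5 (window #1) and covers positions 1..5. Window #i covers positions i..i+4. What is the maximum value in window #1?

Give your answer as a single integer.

Answer: 79

Derivation:
step 1: append 28 -> window=[28] (not full yet)
step 2: append 58 -> window=[28, 58] (not full yet)
step 3: append 79 -> window=[28, 58, 79] (not full yet)
step 4: append 78 -> window=[28, 58, 79, 78] (not full yet)
step 5: append 9 -> window=[28, 58, 79, 78, 9] -> max=79
Window #1 max = 79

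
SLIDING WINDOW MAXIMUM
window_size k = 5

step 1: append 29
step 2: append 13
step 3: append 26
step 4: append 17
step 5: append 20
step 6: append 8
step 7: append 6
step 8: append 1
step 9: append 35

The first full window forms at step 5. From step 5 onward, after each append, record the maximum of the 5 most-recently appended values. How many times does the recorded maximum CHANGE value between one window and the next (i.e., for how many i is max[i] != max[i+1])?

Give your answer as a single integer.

step 1: append 29 -> window=[29] (not full yet)
step 2: append 13 -> window=[29, 13] (not full yet)
step 3: append 26 -> window=[29, 13, 26] (not full yet)
step 4: append 17 -> window=[29, 13, 26, 17] (not full yet)
step 5: append 20 -> window=[29, 13, 26, 17, 20] -> max=29
step 6: append 8 -> window=[13, 26, 17, 20, 8] -> max=26
step 7: append 6 -> window=[26, 17, 20, 8, 6] -> max=26
step 8: append 1 -> window=[17, 20, 8, 6, 1] -> max=20
step 9: append 35 -> window=[20, 8, 6, 1, 35] -> max=35
Recorded maximums: 29 26 26 20 35
Changes between consecutive maximums: 3

Answer: 3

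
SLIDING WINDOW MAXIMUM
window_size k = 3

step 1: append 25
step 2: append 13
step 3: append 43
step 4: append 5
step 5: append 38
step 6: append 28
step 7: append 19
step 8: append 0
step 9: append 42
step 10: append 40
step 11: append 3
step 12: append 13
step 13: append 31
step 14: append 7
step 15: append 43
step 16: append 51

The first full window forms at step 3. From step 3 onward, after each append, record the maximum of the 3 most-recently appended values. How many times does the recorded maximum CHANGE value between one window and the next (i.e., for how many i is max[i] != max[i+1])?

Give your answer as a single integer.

Answer: 7

Derivation:
step 1: append 25 -> window=[25] (not full yet)
step 2: append 13 -> window=[25, 13] (not full yet)
step 3: append 43 -> window=[25, 13, 43] -> max=43
step 4: append 5 -> window=[13, 43, 5] -> max=43
step 5: append 38 -> window=[43, 5, 38] -> max=43
step 6: append 28 -> window=[5, 38, 28] -> max=38
step 7: append 19 -> window=[38, 28, 19] -> max=38
step 8: append 0 -> window=[28, 19, 0] -> max=28
step 9: append 42 -> window=[19, 0, 42] -> max=42
step 10: append 40 -> window=[0, 42, 40] -> max=42
step 11: append 3 -> window=[42, 40, 3] -> max=42
step 12: append 13 -> window=[40, 3, 13] -> max=40
step 13: append 31 -> window=[3, 13, 31] -> max=31
step 14: append 7 -> window=[13, 31, 7] -> max=31
step 15: append 43 -> window=[31, 7, 43] -> max=43
step 16: append 51 -> window=[7, 43, 51] -> max=51
Recorded maximums: 43 43 43 38 38 28 42 42 42 40 31 31 43 51
Changes between consecutive maximums: 7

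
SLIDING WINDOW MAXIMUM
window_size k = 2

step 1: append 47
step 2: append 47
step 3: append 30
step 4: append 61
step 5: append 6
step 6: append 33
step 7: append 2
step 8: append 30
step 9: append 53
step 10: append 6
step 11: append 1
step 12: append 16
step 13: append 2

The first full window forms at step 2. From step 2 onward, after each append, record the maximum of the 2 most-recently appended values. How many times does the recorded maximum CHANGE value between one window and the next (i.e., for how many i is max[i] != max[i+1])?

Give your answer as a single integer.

Answer: 6

Derivation:
step 1: append 47 -> window=[47] (not full yet)
step 2: append 47 -> window=[47, 47] -> max=47
step 3: append 30 -> window=[47, 30] -> max=47
step 4: append 61 -> window=[30, 61] -> max=61
step 5: append 6 -> window=[61, 6] -> max=61
step 6: append 33 -> window=[6, 33] -> max=33
step 7: append 2 -> window=[33, 2] -> max=33
step 8: append 30 -> window=[2, 30] -> max=30
step 9: append 53 -> window=[30, 53] -> max=53
step 10: append 6 -> window=[53, 6] -> max=53
step 11: append 1 -> window=[6, 1] -> max=6
step 12: append 16 -> window=[1, 16] -> max=16
step 13: append 2 -> window=[16, 2] -> max=16
Recorded maximums: 47 47 61 61 33 33 30 53 53 6 16 16
Changes between consecutive maximums: 6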